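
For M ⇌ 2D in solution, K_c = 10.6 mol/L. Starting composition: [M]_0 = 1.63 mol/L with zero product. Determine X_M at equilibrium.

Let X = conversion of M; extent ξ = 1.63·X mol/L.
Concentrations: [M] = 1.63 − 1.63X; [D] = 3.26X.
K_c = [D]^2 / ([M]).
Setting equal to 10.6 and solving for X on (0,1) gives X = 0.699.

X = 0.699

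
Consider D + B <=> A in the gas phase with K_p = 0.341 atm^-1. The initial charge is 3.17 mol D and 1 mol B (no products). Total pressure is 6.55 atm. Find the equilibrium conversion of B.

Take 1 mol B as basis and let X be its fractional conversion, so ξ = X.
At extent ξ: n_D = 3.17 − X; n_B = 1 − X; n_A = X.
n_T = Σnᵢ = 4.17 − X.
With p_i = (n_i/n_T)P, K_p = p_A / (p_D p_B).
This yields a degree-2 equation in X; solving on (0,1), X = 0.616.

X = 0.616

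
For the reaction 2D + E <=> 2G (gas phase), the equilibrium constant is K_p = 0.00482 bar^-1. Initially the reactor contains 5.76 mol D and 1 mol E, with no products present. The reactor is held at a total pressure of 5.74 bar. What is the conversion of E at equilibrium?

X = 0.161

Basis: 1 mol E initially; let X = conversion of E. Extent ξ = X.
Species balance: n_D = 5.76 − 2X; n_E = 1 − X; n_G = 2X.
Summing: n_T = 6.76 − X.
Mole fractions y_i = n_i/n_T; K_p = p_G^2 / (p_D^2 p_E) with p_i = y_i·P.
Equating to 0.00482 bar^-1 and solving on 0 < X < 1: X = 0.161.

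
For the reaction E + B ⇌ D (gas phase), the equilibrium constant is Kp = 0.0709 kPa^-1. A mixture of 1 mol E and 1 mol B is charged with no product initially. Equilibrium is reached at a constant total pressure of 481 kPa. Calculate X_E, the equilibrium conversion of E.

Basis: 1 mol E initially; let X = conversion of E. Extent ξ = X.
Moles: n_E = 1 − X; n_B = 1 − X; n_D = X.
Total moles n_T = 2 − X.
Mole fractions y_i = n_i/n_T; Kp = p_D / (p_E p_B) with p_i = y_i·P.
This yields a degree-2 equation in X; solving on (0,1), X = 0.831.

X = 0.831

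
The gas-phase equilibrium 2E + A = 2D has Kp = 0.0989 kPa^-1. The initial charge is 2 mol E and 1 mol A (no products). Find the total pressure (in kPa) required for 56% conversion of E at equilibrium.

P = 90.8 kPa

Basis: 2 mol E initially; let X = conversion of E. Extent ξ = X.
Moles: n_E = 2 − 2X; n_A = 1 − X; n_D = 2X.
Total moles n_T = 3 − X.
Kp = p_D^2 / (p_E^2 p_A) with p_i = (n_i/n_T)·P.
At X = 0.56: the mole-fraction product g(X) = Π y_i^ν_i = 8.983. Since Kp = g(X)·P^{-1}, P = (g/Kp)^(1/1) = (8.983/0.0989)^(1/1) = 90.8 kPa.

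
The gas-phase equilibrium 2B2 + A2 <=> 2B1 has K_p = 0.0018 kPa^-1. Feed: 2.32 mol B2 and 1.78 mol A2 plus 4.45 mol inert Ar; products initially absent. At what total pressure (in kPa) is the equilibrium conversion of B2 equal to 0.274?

Let X = conversion of B2 (basis 2.32 mol B2); extent of reaction ξ = 1.16X.
Species balance: n_B2 = 2.32 − 2.32X; n_A2 = 1.78 − 1.16X; n_B1 = 2.32X; n_I = 4.45 (inert).
Total moles n_T = 8.55 − 1.16X.
K_p = p_B1^2 / (p_B2^2 p_A2) with p_i = (n_i/n_T)·P.
At X = 0.274: the mole-fraction product g(X) = Π y_i^ν_i = 0.8019. Since K_p = g(X)·P^{-1}, P = (g/K_p)^(1/1) = (0.8019/0.0018)^(1/1) = 446 kPa.

P = 446 kPa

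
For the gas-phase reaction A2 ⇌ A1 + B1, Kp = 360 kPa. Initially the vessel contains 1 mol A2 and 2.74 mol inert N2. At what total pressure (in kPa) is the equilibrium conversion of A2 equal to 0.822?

Let X = conversion of A2 (basis 1 mol A2); extent of reaction ξ = X.
Moles: n_A2 = 1 − X; n_A1 = X; n_B1 = X; n_I = 2.74 (inert).
Summing: n_T = 3.74 + X.
Kp = p_A1 p_B1 / (p_A2) with p_i = (n_i/n_T)·P.
At X = 0.822: the mole-fraction product g(X) = Π y_i^ν_i = 0.8321. Since Kp = g(X)·P^{1}, P = (Kp/g)^(1/1) = (360/0.8321)^(1/1) = 433 kPa.

P = 433 kPa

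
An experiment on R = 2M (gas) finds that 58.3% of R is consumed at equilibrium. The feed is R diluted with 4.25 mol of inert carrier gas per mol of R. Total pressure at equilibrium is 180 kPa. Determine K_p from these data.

Take 1 mol R as basis and let X be its fractional conversion, so ξ = X.
At extent ξ: n_R = 1 − X; n_M = 2X; n_I = 4.25 (inert).
n_T = Σnᵢ = 5.25 + X.
At X = 0.583: n_R = 0.417, n_M = 1.17, n_T = 5.83.
p_i = (n_i/n_T)·P. K_p = p_M^2 / (p_R) = 101 kPa.

K_p = 101 kPa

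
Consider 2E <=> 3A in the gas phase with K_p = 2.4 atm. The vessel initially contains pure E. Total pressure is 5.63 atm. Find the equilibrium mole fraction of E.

y_E = 0.516

Take 1 mol E as basis and let X be its fractional conversion, so ξ = 0.5X.
Mole table: n_E = 1 − X; n_A = 1.5X.
Summing: n_T = 1 + 0.5X.
With p_i = (n_i/n_T)P, K_p = p_A^3 / (p_E^2).
Substituting and setting equal to 2.4 atm gives a polynomial in X; the root in (0,1) is X = 0.385.
Then n_E = 0.615, n_T = 1.19, so y_E = 0.516.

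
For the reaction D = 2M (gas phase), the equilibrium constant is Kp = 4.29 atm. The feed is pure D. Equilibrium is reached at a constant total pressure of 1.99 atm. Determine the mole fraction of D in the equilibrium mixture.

Let X = conversion of D (basis 1 mol D); extent of reaction ξ = X.
Moles: n_D = 1 − X; n_M = 2X.
Total moles n_T = 1 + X.
y_i = n_i/n_T, p_i = y_i·P. Kp = p_M^2 / (p_D).
Substituting and setting equal to 4.29 atm gives a polynomial in X; the root in (0,1) is X = 0.592.
Then n_D = 0.408, n_T = 1.59, so y_D = 0.256.

y_D = 0.256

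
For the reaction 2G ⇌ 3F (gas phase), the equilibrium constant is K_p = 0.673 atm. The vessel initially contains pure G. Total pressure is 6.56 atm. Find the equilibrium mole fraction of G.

Take 1 mol G as basis and let X be its fractional conversion, so ξ = 0.5X.
At extent ξ: n_G = 1 − X; n_F = 1.5X.
Total moles n_T = 1 + 0.5X.
Mole fractions y_i = n_i/n_T; K_p = p_F^3 / (p_G^2) with p_i = y_i·P.
Equating to 0.673 atm and solving on 0 < X < 1: X = 0.265.
Then n_G = 0.735, n_T = 1.13, so y_G = 0.649.

y_G = 0.649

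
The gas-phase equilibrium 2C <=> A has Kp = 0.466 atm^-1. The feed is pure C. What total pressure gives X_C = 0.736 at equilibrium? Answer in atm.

P = 7.16 atm

Let X = conversion of C (basis 1 mol C); extent of reaction ξ = 0.5X.
At extent ξ: n_C = 1 − X; n_A = 0.5X.
Total moles n_T = 1 − 0.5X.
Kp = p_A / (p_C^2) with p_i = (n_i/n_T)·P.
At X = 0.736: the mole-fraction product g(X) = Π y_i^ν_i = 3.337. Since Kp = g(X)·P^{-1}, P = (g/Kp)^(1/1) = (3.337/0.466)^(1/1) = 7.16 atm.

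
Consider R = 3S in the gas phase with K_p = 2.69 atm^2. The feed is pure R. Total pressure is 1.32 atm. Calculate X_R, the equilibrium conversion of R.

Basis: 1 mol R initially; let X = conversion of R. Extent ξ = X.
At extent ξ: n_R = 1 − X; n_S = 3X.
n_T = Σnᵢ = 1 + 2X.
Mole fractions y_i = n_i/n_T; K_p = p_S^3 / (p_R) with p_i = y_i·P.
Substituting and setting equal to 2.69 atm^2 gives a polynomial in X; the root in (0,1) is X = 0.485.

X = 0.485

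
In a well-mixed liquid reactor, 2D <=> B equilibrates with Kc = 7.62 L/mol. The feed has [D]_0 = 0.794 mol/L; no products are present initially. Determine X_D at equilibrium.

Let X = conversion of D; extent ξ = 0.794X/2 mol/L.
Concentrations: [D] = 0.794 − 0.794X; [B] = 0.397X.
Kc = [B] / ([D]^2).
Solving Kc = 7.62 for X ∈ (0,1): X = 0.751.

X = 0.751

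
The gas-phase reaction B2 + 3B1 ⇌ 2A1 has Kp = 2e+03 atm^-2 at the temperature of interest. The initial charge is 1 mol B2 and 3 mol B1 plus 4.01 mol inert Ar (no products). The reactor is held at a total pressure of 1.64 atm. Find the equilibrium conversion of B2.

X = 0.833

Let X = conversion of B2 (basis 1 mol B2); extent of reaction ξ = X.
Moles: n_B2 = 1 − X; n_B1 = 3 − 3X; n_A1 = 2X; n_I = 4.01 (inert).
n_T = Σnᵢ = 8.01 − 2X.
Mole fractions y_i = n_i/n_T; Kp = p_A1^2 / (p_B2 p_B1^3) with p_i = y_i·P.
This yields a degree-4 equation in X; solving on (0,1), X = 0.833.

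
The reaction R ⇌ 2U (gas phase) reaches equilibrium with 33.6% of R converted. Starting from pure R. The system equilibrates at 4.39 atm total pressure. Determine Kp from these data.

Kp = 2.23 atm

Basis: 1 mol R initially; let X = conversion of R. Extent ξ = X.
At extent ξ: n_R = 1 − X; n_U = 2X.
Total moles n_T = 1 + X.
At X = 0.336: n_R = 0.664, n_U = 0.672, n_T = 1.34.
p_i = (n_i/n_T)·P. Kp = p_U^2 / (p_R) = 2.23 atm.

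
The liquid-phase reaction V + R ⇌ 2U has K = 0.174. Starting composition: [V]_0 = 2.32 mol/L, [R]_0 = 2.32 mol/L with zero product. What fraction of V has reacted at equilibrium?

Let X = conversion of V; extent ξ = 2.32·X mol/L.
Concentrations: [V] = 2.32 − 2.32X; [R] = 2.32 − 2.32X; [U] = 4.64X.
K = [U]^2 / ([V] [R]).
Solving K = 0.174 for X ∈ (0,1): X = 0.173.

X = 0.173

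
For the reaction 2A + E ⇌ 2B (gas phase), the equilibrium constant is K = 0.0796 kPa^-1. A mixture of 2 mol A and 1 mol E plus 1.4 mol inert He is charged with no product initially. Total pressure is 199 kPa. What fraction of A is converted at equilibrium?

X = 0.571

Let X = conversion of A (basis 2 mol A); extent of reaction ξ = X.
Moles: n_A = 2 − 2X; n_E = 1 − X; n_B = 2X; n_I = 1.4 (inert).
Summing: n_T = 4.4 − X.
y_i = n_i/n_T, p_i = y_i·P. K = p_B^2 / (p_A^2 p_E).
Substituting and setting equal to 0.0796 kPa^-1 gives a polynomial in X; the root in (0,1) is X = 0.571.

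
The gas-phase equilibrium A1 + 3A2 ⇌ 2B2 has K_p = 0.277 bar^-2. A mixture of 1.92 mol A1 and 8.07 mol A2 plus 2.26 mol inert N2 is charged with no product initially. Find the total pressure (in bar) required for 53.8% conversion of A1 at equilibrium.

Take 1.92 mol A1 as basis and let X be its fractional conversion, so ξ = 1.92X.
Moles: n_A1 = 1.92 − 1.92X; n_A2 = 8.07 − 5.76X; n_B2 = 3.84X; n_I = 2.26 (inert).
Summing: n_T = 12.2 − 3.84X.
K_p = p_B2^2 / (p_A1 p_A2^3) with p_i = (n_i/n_T)·P.
At X = 0.538: the mole-fraction product g(X) = Π y_i^ν_i = 4.062. Since K_p = g(X)·P^{-2}, P = (g/K_p)^(1/2) = (4.062/0.277)^(1/2) = 3.83 bar.

P = 3.83 bar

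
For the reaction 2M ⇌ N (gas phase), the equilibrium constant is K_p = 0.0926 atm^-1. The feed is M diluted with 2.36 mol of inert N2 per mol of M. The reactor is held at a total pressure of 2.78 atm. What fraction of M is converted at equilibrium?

Take 1 mol M as basis and let X be its fractional conversion, so ξ = 0.5X.
At extent ξ: n_M = 1 − X; n_N = 0.5X; n_I = 2.36 (inert).
Total moles n_T = 3.36 − 0.5X.
With p_i = (n_i/n_T)P, K_p = p_N / (p_M^2).
Substituting and setting equal to 0.0926 atm^-1 gives a polynomial in X; the root in (0,1) is X = 0.121.

X = 0.121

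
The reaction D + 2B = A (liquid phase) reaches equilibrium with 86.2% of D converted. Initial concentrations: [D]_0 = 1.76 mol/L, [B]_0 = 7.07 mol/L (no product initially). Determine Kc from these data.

Kc = 0.384 (mol/L)^-2

Let X = conversion of D.
Concentrations: [D] = 1.76 − 1.76X; [B] = 7.07 − 3.52X; [A] = 1.76X.
At X = 0.862: [D] = 0.243, [B] = 4.04, [A] = 1.52.
Kc = [A] / ([D] [B]^2) = 0.384 (mol/L)^-2.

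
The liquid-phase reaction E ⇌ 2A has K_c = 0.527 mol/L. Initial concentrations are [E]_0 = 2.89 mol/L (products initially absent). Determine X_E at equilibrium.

Let X = conversion of E; extent ξ = 2.89·X mol/L.
Concentrations: [E] = 2.89 − 2.89X; [A] = 5.78X.
K_c = [A]^2 / ([E]).
Solving K_c = 0.527 for X ∈ (0,1): X = 0.192.

X = 0.192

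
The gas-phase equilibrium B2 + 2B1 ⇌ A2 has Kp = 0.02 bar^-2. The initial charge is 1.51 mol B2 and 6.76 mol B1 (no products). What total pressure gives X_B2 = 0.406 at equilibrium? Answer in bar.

P = 7.44 bar

Basis: 1.51 mol B2 initially; let X = conversion of B2. Extent ξ = 1.51X.
Species balance: n_B2 = 1.51 − 1.51X; n_B1 = 6.76 − 3.02X; n_A2 = 1.51X.
Summing: n_T = 8.27 − 3.02X.
Kp = p_A2 / (p_B2 p_B1^2) with p_i = (n_i/n_T)·P.
At X = 0.406: the mole-fraction product g(X) = Π y_i^ν_i = 1.107. Since Kp = g(X)·P^{-2}, P = (g/Kp)^(1/2) = (1.107/0.02)^(1/2) = 7.44 bar.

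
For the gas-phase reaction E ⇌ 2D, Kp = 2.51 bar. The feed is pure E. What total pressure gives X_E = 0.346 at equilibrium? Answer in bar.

Take 1 mol E as basis and let X be its fractional conversion, so ξ = X.
At extent ξ: n_E = 1 − X; n_D = 2X.
Total moles n_T = 1 + X.
Kp = p_D^2 / (p_E) with p_i = (n_i/n_T)·P.
At X = 0.346: the mole-fraction product g(X) = Π y_i^ν_i = 0.544. Since Kp = g(X)·P^{1}, P = (Kp/g)^(1/1) = (2.51/0.544)^(1/1) = 4.61 bar.

P = 4.61 bar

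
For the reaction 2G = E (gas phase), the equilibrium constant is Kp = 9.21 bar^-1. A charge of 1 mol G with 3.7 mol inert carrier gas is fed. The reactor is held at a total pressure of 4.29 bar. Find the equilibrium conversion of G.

X = 0.792

Take 1 mol G as basis and let X be its fractional conversion, so ξ = 0.5X.
Moles: n_G = 1 − X; n_E = 0.5X; n_I = 3.7 (inert).
Total moles n_T = 4.7 − 0.5X.
y_i = n_i/n_T, p_i = y_i·P. Kp = p_E / (p_G^2).
This yields a degree-2 equation in X; solving on (0,1), X = 0.792.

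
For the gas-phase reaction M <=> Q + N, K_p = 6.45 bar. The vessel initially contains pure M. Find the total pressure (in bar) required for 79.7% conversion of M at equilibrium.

Basis: 1 mol M initially; let X = conversion of M. Extent ξ = X.
At extent ξ: n_M = 1 − X; n_Q = X; n_N = X.
n_T = Σnᵢ = 1 + X.
K_p = p_Q p_N / (p_M) with p_i = (n_i/n_T)·P.
At X = 0.797: the mole-fraction product g(X) = Π y_i^ν_i = 1.741. Since K_p = g(X)·P^{1}, P = (K_p/g)^(1/1) = (6.45/1.741)^(1/1) = 3.7 bar.

P = 3.7 bar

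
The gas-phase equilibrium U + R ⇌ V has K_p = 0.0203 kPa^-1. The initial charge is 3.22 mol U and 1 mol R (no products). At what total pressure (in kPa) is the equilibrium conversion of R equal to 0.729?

Let X = conversion of R (basis 1 mol R); extent of reaction ξ = X.
At extent ξ: n_U = 3.22 − X; n_R = 1 − X; n_V = X.
Summing: n_T = 4.22 − X.
K_p = p_V / (p_U p_R) with p_i = (n_i/n_T)·P.
At X = 0.729: the mole-fraction product g(X) = Π y_i^ν_i = 3.77. Since K_p = g(X)·P^{-1}, P = (g/K_p)^(1/1) = (3.77/0.0203)^(1/1) = 186 kPa.

P = 186 kPa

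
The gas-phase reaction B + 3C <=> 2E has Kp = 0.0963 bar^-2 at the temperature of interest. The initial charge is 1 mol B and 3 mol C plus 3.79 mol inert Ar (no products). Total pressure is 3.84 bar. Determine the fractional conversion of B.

Take 1 mol B as basis and let X be its fractional conversion, so ξ = X.
Moles: n_B = 1 − X; n_C = 3 − 3X; n_E = 2X; n_I = 3.79 (inert).
Summing: n_T = 7.79 − 2X.
Mole fractions y_i = n_i/n_T; Kp = p_E^2 / (p_B p_C^3) with p_i = y_i·P.
Equating to 0.0963 bar^-2 and solving on 0 < X < 1: X = 0.243.

X = 0.243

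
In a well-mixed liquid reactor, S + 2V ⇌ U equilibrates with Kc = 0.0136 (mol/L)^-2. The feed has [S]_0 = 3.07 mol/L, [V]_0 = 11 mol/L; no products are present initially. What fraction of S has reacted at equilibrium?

X = 0.472

Let X = conversion of S; extent ξ = 3.07·X mol/L.
Concentrations: [S] = 3.07 − 3.07X; [V] = 11 − 6.14X; [U] = 3.07X.
Kc = [U] / ([S] [V]^2).
This equals 0.0136 at X = 0.472 (the root in 0 < X < 1).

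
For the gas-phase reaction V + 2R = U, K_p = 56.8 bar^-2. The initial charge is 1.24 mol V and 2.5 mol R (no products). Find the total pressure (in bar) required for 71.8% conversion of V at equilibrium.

P = 0.577 bar

Take 1.24 mol V as basis and let X be its fractional conversion, so ξ = 1.24X.
At extent ξ: n_V = 1.24 − 1.24X; n_R = 2.5 − 2.48X; n_U = 1.24X.
Total moles n_T = 3.74 − 2.48X.
K_p = p_U / (p_V p_R^2) with p_i = (n_i/n_T)·P.
At X = 0.718: the mole-fraction product g(X) = Π y_i^ν_i = 18.89. Since K_p = g(X)·P^{-2}, P = (g/K_p)^(1/2) = (18.89/56.8)^(1/2) = 0.577 bar.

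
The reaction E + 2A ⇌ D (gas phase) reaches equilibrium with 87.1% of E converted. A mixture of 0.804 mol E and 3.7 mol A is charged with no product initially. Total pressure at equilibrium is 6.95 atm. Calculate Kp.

Kp = 0.255 atm^-2

Take 0.804 mol E as basis and let X be its fractional conversion, so ξ = 0.804X.
Mole table: n_E = 0.804 − 0.804X; n_A = 3.7 − 1.61X; n_D = 0.804X.
Total moles n_T = 4.5 − 1.61X.
At X = 0.871: n_E = 0.104, n_A = 2.3, n_D = 0.7, n_T = 3.1.
p_i = (n_i/n_T)·P. Kp = p_D / (p_E p_A^2) = 0.255 atm^-2.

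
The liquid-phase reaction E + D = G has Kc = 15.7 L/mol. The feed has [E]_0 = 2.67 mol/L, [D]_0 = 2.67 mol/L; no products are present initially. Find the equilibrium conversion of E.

Let X = conversion of E; extent ξ = 2.67·X mol/L.
Concentrations: [E] = 2.67 − 2.67X; [D] = 2.67 − 2.67X; [G] = 2.67X.
Kc = [G] / ([E] [D]).
Solving Kc = 15.7 for X ∈ (0,1): X = 0.857.

X = 0.857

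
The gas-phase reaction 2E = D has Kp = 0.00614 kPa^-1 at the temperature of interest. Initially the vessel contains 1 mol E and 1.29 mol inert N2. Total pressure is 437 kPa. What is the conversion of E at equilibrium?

X = 0.547

Let X = conversion of E (basis 1 mol E); extent of reaction ξ = 0.5X.
Species balance: n_E = 1 − X; n_D = 0.5X; n_I = 1.29 (inert).
Total moles n_T = 2.29 − 0.5X.
With p_i = (n_i/n_T)P, Kp = p_D / (p_E^2).
This yields a degree-2 equation in X; solving on (0,1), X = 0.547.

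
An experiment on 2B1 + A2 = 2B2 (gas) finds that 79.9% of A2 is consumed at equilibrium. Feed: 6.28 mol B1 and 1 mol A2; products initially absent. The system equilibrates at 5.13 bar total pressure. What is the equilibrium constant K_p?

Take 1 mol A2 as basis and let X be its fractional conversion, so ξ = X.
Moles: n_B1 = 6.28 − 2X; n_A2 = 1 − X; n_B2 = 2X.
n_T = Σnᵢ = 7.28 − X.
At X = 0.799: n_B1 = 4.68, n_A2 = 0.201, n_B2 = 1.6, n_T = 6.48.
p_i = (n_i/n_T)·P. K_p = p_B2^2 / (p_B1^2 p_A2) = 0.732 bar^-1.

K_p = 0.732 bar^-1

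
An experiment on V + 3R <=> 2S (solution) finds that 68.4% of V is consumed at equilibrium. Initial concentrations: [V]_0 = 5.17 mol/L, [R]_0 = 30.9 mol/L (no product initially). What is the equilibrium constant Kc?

Kc = 0.00366 (mol/L)^-2

Let X = conversion of V.
Concentrations: [V] = 5.17 − 5.17X; [R] = 30.9 − 15.5X; [S] = 10.3X.
At X = 0.684: [V] = 1.63, [R] = 20.3, [S] = 7.07.
Kc = [S]^2 / ([V] [R]^3) = 0.00366 (mol/L)^-2.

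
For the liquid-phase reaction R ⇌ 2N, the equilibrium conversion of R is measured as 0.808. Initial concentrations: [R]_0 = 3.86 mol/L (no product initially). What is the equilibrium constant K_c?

Let X = conversion of R.
Concentrations: [R] = 3.86 − 3.86X; [N] = 7.72X.
At X = 0.808: [R] = 0.741, [N] = 6.24.
K_c = [N]^2 / ([R]) = 52.5 mol/L.

K_c = 52.5 mol/L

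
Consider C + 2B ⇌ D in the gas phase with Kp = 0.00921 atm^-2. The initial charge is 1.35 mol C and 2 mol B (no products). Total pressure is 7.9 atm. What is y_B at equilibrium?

Let X = conversion of B (basis 2 mol B); extent of reaction ξ = X.
Moles: n_C = 1.35 − X; n_B = 2 − 2X; n_D = X.
Total moles n_T = 3.35 − 2X.
With p_i = (n_i/n_T)P, Kp = p_D / (p_C p_B^2).
Equating to 0.00921 atm^-2 and solving on 0 < X < 1: X = 0.196.
Then n_B = 1.61, n_T = 2.96, so y_B = 0.544.

y_B = 0.544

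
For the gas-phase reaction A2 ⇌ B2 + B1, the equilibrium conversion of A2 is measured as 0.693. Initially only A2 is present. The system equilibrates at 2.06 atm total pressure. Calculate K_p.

Take 1 mol A2 as basis and let X be its fractional conversion, so ξ = X.
At extent ξ: n_A2 = 1 − X; n_B2 = X; n_B1 = X.
n_T = Σnᵢ = 1 + X.
At X = 0.693: n_A2 = 0.307, n_B2 = 0.693, n_B1 = 0.693, n_T = 1.69.
p_i = (n_i/n_T)·P. K_p = p_B2 p_B1 / (p_A2) = 1.9 atm.

K_p = 1.9 atm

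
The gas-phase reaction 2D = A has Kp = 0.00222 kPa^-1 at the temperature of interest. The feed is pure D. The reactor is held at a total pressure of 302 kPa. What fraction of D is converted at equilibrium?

Basis: 1 mol D initially; let X = conversion of D. Extent ξ = 0.5X.
At extent ξ: n_D = 1 − X; n_A = 0.5X.
n_T = Σnᵢ = 1 − 0.5X.
Mole fractions y_i = n_i/n_T; Kp = p_A / (p_D^2) with p_i = y_i·P.
Substituting and setting equal to 0.00222 kPa^-1 gives a polynomial in X; the root in (0,1) is X = 0.479.

X = 0.479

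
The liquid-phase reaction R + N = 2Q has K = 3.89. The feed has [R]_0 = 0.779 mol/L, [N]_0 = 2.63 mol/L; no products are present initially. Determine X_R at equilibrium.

Let X = conversion of R; extent ξ = 0.779·X mol/L.
Concentrations: [R] = 0.779 − 0.779X; [N] = 2.63 − 0.779X; [Q] = 1.56X.
K = [Q]^2 / ([R] [N]).
Solving K = 3.89 for X ∈ (0,1): X = 0.768.

X = 0.768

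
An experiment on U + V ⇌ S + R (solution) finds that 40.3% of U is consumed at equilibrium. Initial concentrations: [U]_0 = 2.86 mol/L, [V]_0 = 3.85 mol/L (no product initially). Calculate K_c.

K_c = 0.288

Let X = conversion of U.
Concentrations: [U] = 2.86 − 2.86X; [V] = 3.85 − 2.86X; [S] = 2.86X; [R] = 2.86X.
At X = 0.403: [U] = 1.71, [V] = 2.7, [S] = 1.15, [R] = 1.15.
K_c = [S] [R] / ([U] [V]) = 0.288.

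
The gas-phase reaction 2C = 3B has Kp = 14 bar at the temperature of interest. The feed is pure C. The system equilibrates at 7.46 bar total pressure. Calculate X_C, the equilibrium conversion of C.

X = 0.534

Basis: 1 mol C initially; let X = conversion of C. Extent ξ = 0.5X.
At extent ξ: n_C = 1 − X; n_B = 1.5X.
Total moles n_T = 1 + 0.5X.
y_i = n_i/n_T, p_i = y_i·P. Kp = p_B^3 / (p_C^2).
Equating to 14 bar and solving on 0 < X < 1: X = 0.534.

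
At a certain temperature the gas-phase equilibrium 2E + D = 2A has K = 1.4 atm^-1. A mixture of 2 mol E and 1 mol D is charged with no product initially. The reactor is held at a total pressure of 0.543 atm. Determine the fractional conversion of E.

X = 0.307

Let X = conversion of E (basis 2 mol E); extent of reaction ξ = X.
Moles: n_E = 2 − 2X; n_D = 1 − X; n_A = 2X.
n_T = Σnᵢ = 3 − X.
With p_i = (n_i/n_T)P, K = p_A^2 / (p_E^2 p_D).
This yields a degree-3 equation in X; solving on (0,1), X = 0.307.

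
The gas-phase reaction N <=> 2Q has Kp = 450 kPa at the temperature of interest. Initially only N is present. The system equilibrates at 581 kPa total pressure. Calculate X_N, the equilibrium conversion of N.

X = 0.403

Basis: 1 mol N initially; let X = conversion of N. Extent ξ = X.
Moles: n_N = 1 − X; n_Q = 2X.
Summing: n_T = 1 + X.
y_i = n_i/n_T, p_i = y_i·P. Kp = p_Q^2 / (p_N).
Equating to 450 kPa and solving on 0 < X < 1: X = 0.403.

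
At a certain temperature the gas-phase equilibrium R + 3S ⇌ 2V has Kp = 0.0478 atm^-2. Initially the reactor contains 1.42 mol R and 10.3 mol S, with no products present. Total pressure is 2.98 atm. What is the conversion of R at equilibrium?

Take 1.42 mol R as basis and let X be its fractional conversion, so ξ = 1.42X.
Species balance: n_R = 1.42 − 1.42X; n_S = 10.3 − 4.26X; n_V = 2.84X.
Total moles n_T = 11.7 − 2.84X.
Mole fractions y_i = n_i/n_T; Kp = p_V^2 / (p_R p_S^3) with p_i = y_i·P.
Substituting and setting equal to 0.0478 atm^-2 gives a polynomial in X; the root in (0,1) is X = 0.463.

X = 0.463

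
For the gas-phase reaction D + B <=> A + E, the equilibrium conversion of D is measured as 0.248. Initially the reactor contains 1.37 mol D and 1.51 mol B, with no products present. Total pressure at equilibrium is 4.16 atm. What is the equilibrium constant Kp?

Basis: 1.37 mol D initially; let X = conversion of D. Extent ξ = 1.37X.
Moles: n_D = 1.37 − 1.37X; n_B = 1.51 − 1.37X; n_A = 1.37X; n_E = 1.37X.
n_T stays at 2.88 (no change in mole number).
At X = 0.248: n_D = 1.03, n_B = 1.17, n_A = 0.34, n_E = 0.34, n_T = 2.88.
p_i = (n_i/n_T)·P. Kp = p_A p_E / (p_D p_B) = 0.0957.

Kp = 0.0957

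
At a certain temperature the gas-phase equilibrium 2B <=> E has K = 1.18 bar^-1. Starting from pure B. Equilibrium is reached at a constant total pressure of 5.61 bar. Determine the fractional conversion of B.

Basis: 1 mol B initially; let X = conversion of B. Extent ξ = 0.5X.
Moles: n_B = 1 − X; n_E = 0.5X.
Summing: n_T = 1 − 0.5X.
With p_i = (n_i/n_T)P, K = p_E / (p_B^2).
Setting this equal to 1.18 bar^-1 and taking the physical root (0 < X < 1) gives X = 0.809.

X = 0.809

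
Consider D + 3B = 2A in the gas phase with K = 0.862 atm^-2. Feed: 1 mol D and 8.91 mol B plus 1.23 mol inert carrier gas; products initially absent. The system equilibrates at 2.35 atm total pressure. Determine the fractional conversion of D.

X = 0.814

Basis: 1 mol D initially; let X = conversion of D. Extent ξ = X.
At extent ξ: n_D = 1 − X; n_B = 8.91 − 3X; n_A = 2X; n_I = 1.23 (inert).
Summing: n_T = 11.1 − 2X.
Mole fractions y_i = n_i/n_T; K = p_A^2 / (p_D p_B^3) with p_i = y_i·P.
This yields a degree-4 equation in X; solving on (0,1), X = 0.814.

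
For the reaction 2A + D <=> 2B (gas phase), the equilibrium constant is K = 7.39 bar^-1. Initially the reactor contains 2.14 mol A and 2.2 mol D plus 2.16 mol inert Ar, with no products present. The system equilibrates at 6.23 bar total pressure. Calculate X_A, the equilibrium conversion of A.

X = 0.770

Take 2.14 mol A as basis and let X be its fractional conversion, so ξ = 1.07X.
At extent ξ: n_A = 2.14 − 2.14X; n_D = 2.2 − 1.07X; n_B = 2.14X; n_I = 2.16 (inert).
Summing: n_T = 6.5 − 1.07X.
Mole fractions y_i = n_i/n_T; K = p_B^2 / (p_A^2 p_D) with p_i = y_i·P.
Substituting and setting equal to 7.39 bar^-1 gives a polynomial in X; the root in (0,1) is X = 0.770.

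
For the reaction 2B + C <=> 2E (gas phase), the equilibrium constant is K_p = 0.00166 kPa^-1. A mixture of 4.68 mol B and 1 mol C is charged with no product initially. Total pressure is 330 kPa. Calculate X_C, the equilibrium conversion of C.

Basis: 1 mol C initially; let X = conversion of C. Extent ξ = X.
Moles: n_B = 4.68 − 2X; n_C = 1 − X; n_E = 2X.
n_T = Σnᵢ = 5.68 − X.
y_i = n_i/n_T, p_i = y_i·P. K_p = p_E^2 / (p_B^2 p_C).
Equating to 0.00166 kPa^-1 and solving on 0 < X < 1: X = 0.452.

X = 0.452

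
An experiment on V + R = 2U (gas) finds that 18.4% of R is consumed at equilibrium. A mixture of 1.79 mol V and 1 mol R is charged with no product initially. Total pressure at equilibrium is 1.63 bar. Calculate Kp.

Kp = 0.103

Take 1 mol R as basis and let X be its fractional conversion, so ξ = X.
Moles: n_V = 1.79 − X; n_R = 1 − X; n_U = 2X.
n_T stays at 2.79 (no change in mole number).
At X = 0.184: n_V = 1.61, n_R = 0.816, n_U = 0.368, n_T = 2.79.
p_i = (n_i/n_T)·P. Kp = p_U^2 / (p_V p_R) = 0.103.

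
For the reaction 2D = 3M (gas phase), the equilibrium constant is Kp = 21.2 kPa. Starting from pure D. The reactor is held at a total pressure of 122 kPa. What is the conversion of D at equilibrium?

Take 1 mol D as basis and let X be its fractional conversion, so ξ = 0.5X.
Mole table: n_D = 1 − X; n_M = 1.5X.
n_T = Σnᵢ = 1 + 0.5X.
With p_i = (n_i/n_T)P, Kp = p_M^3 / (p_D^2).
This yields a degree-3 equation in X; solving on (0,1), X = 0.306.

X = 0.306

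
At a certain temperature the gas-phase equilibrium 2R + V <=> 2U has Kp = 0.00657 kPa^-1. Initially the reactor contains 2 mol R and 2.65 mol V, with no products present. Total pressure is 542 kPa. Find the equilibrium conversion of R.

Let X = conversion of R (basis 2 mol R); extent of reaction ξ = X.
At extent ξ: n_R = 2 − 2X; n_V = 2.65 − X; n_U = 2X.
Total moles n_T = 4.65 − X.
With p_i = (n_i/n_T)P, Kp = p_U^2 / (p_R^2 p_V).
Setting this equal to 0.00657 kPa^-1 and taking the physical root (0 < X < 1) gives X = 0.574.

X = 0.574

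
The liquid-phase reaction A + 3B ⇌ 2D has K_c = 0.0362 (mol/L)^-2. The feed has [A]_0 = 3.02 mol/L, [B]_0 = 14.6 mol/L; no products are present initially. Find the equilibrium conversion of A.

X = 0.703

Let X = conversion of A; extent ξ = 3.02·X mol/L.
Concentrations: [A] = 3.02 − 3.02X; [B] = 14.6 − 9.06X; [D] = 6.04X.
K_c = [D]^2 / ([A] [B]^3).
Equating to 0.0362 (mol/L)^-2: the physical root is X = 0.703.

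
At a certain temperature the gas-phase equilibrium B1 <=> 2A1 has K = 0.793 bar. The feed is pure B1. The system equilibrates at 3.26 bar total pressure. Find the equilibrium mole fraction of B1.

y_B1 = 0.614

Let X = conversion of B1 (basis 1 mol B1); extent of reaction ξ = X.
Moles: n_B1 = 1 − X; n_A1 = 2X.
Summing: n_T = 1 + X.
y_i = n_i/n_T, p_i = y_i·P. K = p_A1^2 / (p_B1).
This yields a degree-2 equation in X; solving on (0,1), X = 0.239.
Then n_B1 = 0.761, n_T = 1.24, so y_B1 = 0.614.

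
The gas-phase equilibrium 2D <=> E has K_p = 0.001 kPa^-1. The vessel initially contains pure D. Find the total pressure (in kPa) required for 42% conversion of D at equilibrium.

P = 493 kPa

Basis: 1 mol D initially; let X = conversion of D. Extent ξ = 0.5X.
Moles: n_D = 1 − X; n_E = 0.5X.
Total moles n_T = 1 − 0.5X.
K_p = p_E / (p_D^2) with p_i = (n_i/n_T)·P.
At X = 0.42: the mole-fraction product g(X) = Π y_i^ν_i = 0.4932. Since K_p = g(X)·P^{-1}, P = (g/K_p)^(1/1) = (0.4932/0.001)^(1/1) = 493 kPa.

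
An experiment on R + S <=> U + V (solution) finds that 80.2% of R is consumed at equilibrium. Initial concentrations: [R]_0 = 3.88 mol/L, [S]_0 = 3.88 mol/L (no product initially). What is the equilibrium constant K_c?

Let X = conversion of R.
Concentrations: [R] = 3.88 − 3.88X; [S] = 3.88 − 3.88X; [U] = 3.88X; [V] = 3.88X.
At X = 0.802: [R] = 0.768, [S] = 0.768, [U] = 3.11, [V] = 3.11.
K_c = [U] [V] / ([R] [S]) = 16.4.

K_c = 16.4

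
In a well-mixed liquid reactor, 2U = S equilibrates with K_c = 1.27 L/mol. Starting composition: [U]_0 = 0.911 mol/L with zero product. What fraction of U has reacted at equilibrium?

X = 0.524

Let X = conversion of U; extent ξ = 0.911X/2 mol/L.
Concentrations: [U] = 0.911 − 0.911X; [S] = 0.456X.
K_c = [S] / ([U]^2).
This equals 1.27 at X = 0.524 (the root in 0 < X < 1).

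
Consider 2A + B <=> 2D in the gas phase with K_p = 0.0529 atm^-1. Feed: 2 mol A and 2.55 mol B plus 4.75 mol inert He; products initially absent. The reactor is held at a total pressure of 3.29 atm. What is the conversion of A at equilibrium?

X = 0.175

Basis: 2 mol A initially; let X = conversion of A. Extent ξ = X.
At extent ξ: n_A = 2 − 2X; n_B = 2.55 − X; n_D = 2X; n_I = 4.75 (inert).
n_T = Σnᵢ = 9.3 − X.
Mole fractions y_i = n_i/n_T; K_p = p_D^2 / (p_A^2 p_B) with p_i = y_i·P.
Setting this equal to 0.0529 atm^-1 and taking the physical root (0 < X < 1) gives X = 0.175.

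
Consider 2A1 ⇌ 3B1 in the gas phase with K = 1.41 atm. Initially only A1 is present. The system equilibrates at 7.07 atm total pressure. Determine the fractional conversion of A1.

X = 0.317

Basis: 1 mol A1 initially; let X = conversion of A1. Extent ξ = 0.5X.
Mole table: n_A1 = 1 − X; n_B1 = 1.5X.
Summing: n_T = 1 + 0.5X.
With p_i = (n_i/n_T)P, K = p_B1^3 / (p_A1^2).
Setting this equal to 1.41 atm and taking the physical root (0 < X < 1) gives X = 0.317.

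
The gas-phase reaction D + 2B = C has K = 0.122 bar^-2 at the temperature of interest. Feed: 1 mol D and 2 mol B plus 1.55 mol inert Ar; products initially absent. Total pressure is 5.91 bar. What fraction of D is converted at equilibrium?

X = 0.334

Basis: 1 mol D initially; let X = conversion of D. Extent ξ = X.
Species balance: n_D = 1 − X; n_B = 2 − 2X; n_C = X; n_I = 1.55 (inert).
Summing: n_T = 4.55 − 2X.
With p_i = (n_i/n_T)P, K = p_C / (p_D p_B^2).
Equating to 0.122 bar^-2 and solving on 0 < X < 1: X = 0.334.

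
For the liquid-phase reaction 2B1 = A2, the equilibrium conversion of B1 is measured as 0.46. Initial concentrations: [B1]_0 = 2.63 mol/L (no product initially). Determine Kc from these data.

Let X = conversion of B1.
Concentrations: [B1] = 2.63 − 2.63X; [A2] = 1.31X.
At X = 0.46: [B1] = 1.42, [A2] = 0.605.
Kc = [A2] / ([B1]^2) = 0.3 L/mol.

Kc = 0.3 L/mol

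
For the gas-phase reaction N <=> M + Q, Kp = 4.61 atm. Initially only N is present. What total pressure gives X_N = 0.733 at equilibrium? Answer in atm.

Take 1 mol N as basis and let X be its fractional conversion, so ξ = X.
Moles: n_N = 1 − X; n_M = X; n_Q = X.
n_T = Σnᵢ = 1 + X.
Kp = p_M p_Q / (p_N) with p_i = (n_i/n_T)·P.
At X = 0.733: the mole-fraction product g(X) = Π y_i^ν_i = 1.161. Since Kp = g(X)·P^{1}, P = (Kp/g)^(1/1) = (4.61/1.161)^(1/1) = 3.97 atm.

P = 3.97 atm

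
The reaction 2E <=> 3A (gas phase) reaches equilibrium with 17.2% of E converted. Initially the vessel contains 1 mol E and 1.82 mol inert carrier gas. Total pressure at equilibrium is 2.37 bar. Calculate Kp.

Kp = 0.0204 bar

Let X = conversion of E (basis 1 mol E); extent of reaction ξ = 0.5X.
Moles: n_E = 1 − X; n_A = 1.5X; n_I = 1.82 (inert).
Summing: n_T = 2.82 + 0.5X.
At X = 0.172: n_E = 0.828, n_A = 0.258, n_T = 2.91.
p_i = (n_i/n_T)·P. Kp = p_A^3 / (p_E^2) = 0.0204 bar.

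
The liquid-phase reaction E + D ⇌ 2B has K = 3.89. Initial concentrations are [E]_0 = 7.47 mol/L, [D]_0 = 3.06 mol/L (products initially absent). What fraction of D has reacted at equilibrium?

X = 0.705

Let X = conversion of D; extent ξ = 3.06·X mol/L.
Concentrations: [E] = 7.47 − 3.06X; [D] = 3.06 − 3.06X; [B] = 6.12X.
K = [B]^2 / ([E] [D]).
This equals 3.89 at X = 0.705 (the root in 0 < X < 1).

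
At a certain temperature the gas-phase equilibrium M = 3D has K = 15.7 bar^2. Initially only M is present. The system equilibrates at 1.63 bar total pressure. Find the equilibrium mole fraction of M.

Basis: 1 mol M initially; let X = conversion of M. Extent ξ = X.
Species balance: n_M = 1 − X; n_D = 3X.
Summing: n_T = 1 + 2X.
Mole fractions y_i = n_i/n_T; K = p_D^3 / (p_M) with p_i = y_i·P.
Equating to 15.7 bar^2 and solving on 0 < X < 1: X = 0.716.
Then n_M = 0.284, n_T = 2.43, so y_M = 0.117.

y_M = 0.117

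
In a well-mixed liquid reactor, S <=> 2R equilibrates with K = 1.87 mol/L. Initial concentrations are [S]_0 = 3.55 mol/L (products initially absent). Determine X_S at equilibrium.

Let X = conversion of S; extent ξ = 3.55·X mol/L.
Concentrations: [S] = 3.55 − 3.55X; [R] = 7.1X.
K = [R]^2 / ([S]).
This equals 1.87 at X = 0.303 (the root in 0 < X < 1).

X = 0.303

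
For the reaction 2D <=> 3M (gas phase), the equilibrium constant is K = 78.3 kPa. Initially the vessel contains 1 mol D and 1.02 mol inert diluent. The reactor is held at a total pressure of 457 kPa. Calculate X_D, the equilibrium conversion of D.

X = 0.358

Take 1 mol D as basis and let X be its fractional conversion, so ξ = 0.5X.
Mole table: n_D = 1 − X; n_M = 1.5X; n_I = 1.02 (inert).
n_T = Σnᵢ = 2.02 + 0.5X.
Mole fractions y_i = n_i/n_T; K = p_M^3 / (p_D^2) with p_i = y_i·P.
Substituting and setting equal to 78.3 kPa gives a polynomial in X; the root in (0,1) is X = 0.358.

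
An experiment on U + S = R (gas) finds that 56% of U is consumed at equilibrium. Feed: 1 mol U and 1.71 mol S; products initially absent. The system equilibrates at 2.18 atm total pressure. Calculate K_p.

K_p = 1.09 atm^-1

Basis: 1 mol U initially; let X = conversion of U. Extent ξ = X.
Species balance: n_U = 1 − X; n_S = 1.71 − X; n_R = X.
Summing: n_T = 2.71 − X.
At X = 0.56: n_U = 0.44, n_S = 1.15, n_R = 0.56, n_T = 2.15.
p_i = (n_i/n_T)·P. K_p = p_R / (p_U p_S) = 1.09 atm^-1.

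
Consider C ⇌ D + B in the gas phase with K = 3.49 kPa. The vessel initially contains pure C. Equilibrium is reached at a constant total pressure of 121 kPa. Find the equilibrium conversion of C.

Basis: 1 mol C initially; let X = conversion of C. Extent ξ = X.
Moles: n_C = 1 − X; n_D = X; n_B = X.
n_T = Σnᵢ = 1 + X.
y_i = n_i/n_T, p_i = y_i·P. K = p_D p_B / (p_C).
Setting this equal to 3.49 kPa and taking the physical root (0 < X < 1) gives X = 0.167.

X = 0.167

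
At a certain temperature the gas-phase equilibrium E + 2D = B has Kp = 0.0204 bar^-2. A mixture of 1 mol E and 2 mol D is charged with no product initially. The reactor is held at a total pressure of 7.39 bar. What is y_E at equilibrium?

Take 1 mol E as basis and let X be its fractional conversion, so ξ = X.
Moles: n_E = 1 − X; n_D = 2 − 2X; n_B = X.
Summing: n_T = 3 − 2X.
Mole fractions y_i = n_i/n_T; Kp = p_B / (p_E p_D^2) with p_i = y_i·P.
Setting this equal to 0.0204 bar^-2 and taking the physical root (0 < X < 1) gives X = 0.280.
Then n_E = 0.72, n_T = 2.44, so y_E = 0.295.

y_E = 0.295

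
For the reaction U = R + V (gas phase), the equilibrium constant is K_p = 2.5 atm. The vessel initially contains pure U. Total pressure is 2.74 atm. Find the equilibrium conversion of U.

Basis: 1 mol U initially; let X = conversion of U. Extent ξ = X.
Species balance: n_U = 1 − X; n_R = X; n_V = X.
Summing: n_T = 1 + X.
Mole fractions y_i = n_i/n_T; K_p = p_R p_V / (p_U) with p_i = y_i·P.
Setting this equal to 2.5 atm and taking the physical root (0 < X < 1) gives X = 0.691.

X = 0.691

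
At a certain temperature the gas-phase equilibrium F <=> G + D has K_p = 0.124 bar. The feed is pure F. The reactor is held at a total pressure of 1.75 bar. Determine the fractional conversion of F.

Basis: 1 mol F initially; let X = conversion of F. Extent ξ = X.
Mole table: n_F = 1 − X; n_G = X; n_D = X.
n_T = Σnᵢ = 1 + X.
Mole fractions y_i = n_i/n_T; K_p = p_G p_D / (p_F) with p_i = y_i·P.
Setting this equal to 0.124 bar and taking the physical root (0 < X < 1) gives X = 0.257.

X = 0.257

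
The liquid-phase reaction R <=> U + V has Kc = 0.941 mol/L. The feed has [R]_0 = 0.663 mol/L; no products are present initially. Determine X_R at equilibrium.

Let X = conversion of R; extent ξ = 0.663·X mol/L.
Concentrations: [R] = 0.663 − 0.663X; [U] = 0.663X; [V] = 0.663X.
Kc = [U] [V] / ([R]).
Equating to 0.941 mol/L: the physical root is X = 0.677.

X = 0.677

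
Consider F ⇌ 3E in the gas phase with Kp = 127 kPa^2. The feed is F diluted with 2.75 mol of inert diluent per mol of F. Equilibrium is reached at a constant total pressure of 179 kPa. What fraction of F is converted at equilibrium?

X = 0.127

Take 1 mol F as basis and let X be its fractional conversion, so ξ = X.
At extent ξ: n_F = 1 − X; n_E = 3X; n_I = 2.75 (inert).
Total moles n_T = 3.75 + 2X.
Mole fractions y_i = n_i/n_T; Kp = p_E^3 / (p_F) with p_i = y_i·P.
Substituting and setting equal to 127 kPa^2 gives a polynomial in X; the root in (0,1) is X = 0.127.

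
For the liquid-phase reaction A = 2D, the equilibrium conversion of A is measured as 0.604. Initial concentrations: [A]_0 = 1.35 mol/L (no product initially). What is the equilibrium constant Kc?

Kc = 4.97 mol/L

Let X = conversion of A.
Concentrations: [A] = 1.35 − 1.35X; [D] = 2.7X.
At X = 0.604: [A] = 0.535, [D] = 1.63.
Kc = [D]^2 / ([A]) = 4.97 mol/L.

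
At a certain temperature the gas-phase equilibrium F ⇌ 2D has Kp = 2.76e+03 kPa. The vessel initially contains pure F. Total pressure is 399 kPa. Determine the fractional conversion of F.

X = 0.796

Let X = conversion of F (basis 1 mol F); extent of reaction ξ = X.
Species balance: n_F = 1 − X; n_D = 2X.
Total moles n_T = 1 + X.
With p_i = (n_i/n_T)P, Kp = p_D^2 / (p_F).
Substituting and setting equal to 2.76e+03 kPa gives a polynomial in X; the root in (0,1) is X = 0.796.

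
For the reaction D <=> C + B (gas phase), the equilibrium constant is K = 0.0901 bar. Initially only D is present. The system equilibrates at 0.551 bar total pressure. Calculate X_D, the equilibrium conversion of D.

Let X = conversion of D (basis 1 mol D); extent of reaction ξ = X.
Mole table: n_D = 1 − X; n_C = X; n_B = X.
Total moles n_T = 1 + X.
Mole fractions y_i = n_i/n_T; K = p_C p_B / (p_D) with p_i = y_i·P.
Setting this equal to 0.0901 bar and taking the physical root (0 < X < 1) gives X = 0.375.

X = 0.375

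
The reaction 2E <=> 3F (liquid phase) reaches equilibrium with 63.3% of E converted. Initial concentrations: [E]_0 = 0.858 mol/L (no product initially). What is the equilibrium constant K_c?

K_c = 5.45 mol/L

Let X = conversion of E.
Concentrations: [E] = 0.858 − 0.858X; [F] = 1.29X.
At X = 0.633: [E] = 0.315, [F] = 0.815.
K_c = [F]^3 / ([E]^2) = 5.45 mol/L.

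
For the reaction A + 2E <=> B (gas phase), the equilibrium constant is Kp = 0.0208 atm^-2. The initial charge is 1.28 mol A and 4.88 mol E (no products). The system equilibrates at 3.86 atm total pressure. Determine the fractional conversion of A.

X = 0.158

Let X = conversion of A (basis 1.28 mol A); extent of reaction ξ = 1.28X.
Species balance: n_A = 1.28 − 1.28X; n_E = 4.88 − 2.56X; n_B = 1.28X.
Total moles n_T = 6.16 − 2.56X.
Mole fractions y_i = n_i/n_T; Kp = p_B / (p_A p_E^2) with p_i = y_i·P.
Equating to 0.0208 atm^-2 and solving on 0 < X < 1: X = 0.158.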